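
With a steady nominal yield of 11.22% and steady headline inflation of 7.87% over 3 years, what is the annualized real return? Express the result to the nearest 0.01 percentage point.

With constant rates the annual real return is the same each year: (1+11.22%)/(1+7.87%) − 1 = 0.03106.

3.11%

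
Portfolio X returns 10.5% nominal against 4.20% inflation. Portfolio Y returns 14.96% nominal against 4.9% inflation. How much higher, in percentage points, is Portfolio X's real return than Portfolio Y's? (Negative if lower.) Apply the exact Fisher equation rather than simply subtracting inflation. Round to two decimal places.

Portfolio X real return: 1.105/1.0420 − 1 = 6.046%.
Portfolio Y real return: 1.1496/1.049 − 1 = 9.590%.
Difference: 6.046 − 9.590 = -3.544 pp.

-3.54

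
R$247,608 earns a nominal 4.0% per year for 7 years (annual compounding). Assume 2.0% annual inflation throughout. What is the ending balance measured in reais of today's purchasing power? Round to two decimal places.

Nominal value at maturity: R$247,608 × (1 + 4.0%)^7 ≈ R$325,835.24.
Price-level factor over 7 years: (1 + 2.0%)^7 ≈ 1.1486856676.
The maturity value deflated by that factor is the answer in today's purchasing power.

R$283,659.18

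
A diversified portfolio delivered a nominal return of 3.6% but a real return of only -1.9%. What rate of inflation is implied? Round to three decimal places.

From (1+r_nom) = (1+r_real)(1+π), we get 1+π = (1 + 3.6%)/(1 − 1.9%) = 1.036/0.981 ≈ 1.05607.
So π ≈ 5.6065%.

5.607%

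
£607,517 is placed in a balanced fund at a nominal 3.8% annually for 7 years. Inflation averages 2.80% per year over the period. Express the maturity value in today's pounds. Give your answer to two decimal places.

Nominal value at maturity: £607,517 × (1 + 3.8%)^7 ≈ £788,750.98.
Price-level factor over 7 years: (1 + 2.80%)^7 ≈ 1.2132541978.
The maturity value deflated by that factor is the answer in today's purchasing power.

£650,111.89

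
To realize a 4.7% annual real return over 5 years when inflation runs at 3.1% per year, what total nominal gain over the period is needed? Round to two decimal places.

46.56%

Required annual nominal rate: (1+4.7%)(1+3.1%) − 1 = 7.9457%.
Cumulative over 5 years: (1 + 0.079457)^5 − 1 ≈ 0.46564.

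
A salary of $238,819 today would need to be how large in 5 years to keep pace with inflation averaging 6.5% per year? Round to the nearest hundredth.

Cumulative price-level factor: (1+6.5%)^5 ≈ 1.3700866634.
The nominal amount required is $238,819 scaled up by that factor.

$327,202.73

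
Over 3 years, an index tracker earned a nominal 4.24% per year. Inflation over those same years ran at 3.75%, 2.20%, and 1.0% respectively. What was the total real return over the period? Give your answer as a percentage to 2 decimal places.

5.77%

Cumulative inflation factor: 1.0375 × 1.0220 × 1.010 ≈ 1.07093.
Nominal growth factor: 1.13267. Real growth factor = 1.13267 / 1.07093 ≈ 1.05765.
Total real return ≈ 5.7652%.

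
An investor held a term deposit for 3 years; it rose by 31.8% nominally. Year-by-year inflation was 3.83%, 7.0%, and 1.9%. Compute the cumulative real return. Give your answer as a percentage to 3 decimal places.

16.422%

Cumulative inflation factor: 1.0383 × 1.070 × 1.019 ≈ 1.13209.
Nominal growth factor: 1.31800. Real growth factor = 1.31800 / 1.13209 ≈ 1.16422.
Total real return ≈ 16.4219%.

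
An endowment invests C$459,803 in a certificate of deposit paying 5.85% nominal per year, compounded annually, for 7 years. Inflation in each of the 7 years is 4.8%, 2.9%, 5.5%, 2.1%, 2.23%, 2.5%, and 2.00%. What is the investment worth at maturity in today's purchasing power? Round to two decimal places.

C$551,379.46

Nominal value at maturity: C$459,803 × (1 + 5.85%)^7 ≈ C$684,554.20.
Price-level factor over 7 years: 1.048 × 1.029 × 1.055 × 1.021 × 1.0223 × 1.025 × 1.0200 ≈ 1.2415301112.
The maturity value deflated by that factor is the answer in today's purchasing power.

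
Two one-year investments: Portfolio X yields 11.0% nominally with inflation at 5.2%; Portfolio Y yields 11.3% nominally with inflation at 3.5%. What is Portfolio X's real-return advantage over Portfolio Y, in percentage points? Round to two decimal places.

-2.02

Portfolio X real return: 1.110/1.052 − 1 = 5.513%.
Portfolio Y real return: 1.113/1.035 − 1 = 7.536%.
Difference: 5.513 − 7.536 = -2.023 pp.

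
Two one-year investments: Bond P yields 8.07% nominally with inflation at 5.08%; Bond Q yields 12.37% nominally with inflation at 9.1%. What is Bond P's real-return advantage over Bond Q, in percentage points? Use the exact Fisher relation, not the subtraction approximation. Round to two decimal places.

-0.15

Bond P real return: 1.0807/1.0508 − 1 = 2.845%.
Bond Q real return: 1.1237/1.091 − 1 = 2.997%.
Difference: 2.845 − 2.997 = -0.152 pp.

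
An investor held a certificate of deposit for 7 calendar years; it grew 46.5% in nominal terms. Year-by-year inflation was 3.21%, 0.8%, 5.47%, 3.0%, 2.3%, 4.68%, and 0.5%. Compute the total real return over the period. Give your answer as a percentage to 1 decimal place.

20.4%

Cumulative inflation factor: 1.0321 × 1.008 × 1.0547 × 1.030 × 1.023 × 1.0468 × 1.005 ≈ 1.21634.
Nominal growth factor: 1.46500. Real growth factor = 1.46500 / 1.21634 ≈ 1.20444.
Total real return ≈ 20.4436%.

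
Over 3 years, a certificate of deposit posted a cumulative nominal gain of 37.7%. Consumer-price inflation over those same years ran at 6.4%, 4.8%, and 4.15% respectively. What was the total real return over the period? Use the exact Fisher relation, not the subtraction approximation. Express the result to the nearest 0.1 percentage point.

Cumulative inflation factor: 1.064 × 1.048 × 1.0415 ≈ 1.16135.
Nominal growth factor: 1.37700. Real growth factor = 1.37700 / 1.16135 ≈ 1.18569.
Total real return ≈ 18.5692%.

18.6%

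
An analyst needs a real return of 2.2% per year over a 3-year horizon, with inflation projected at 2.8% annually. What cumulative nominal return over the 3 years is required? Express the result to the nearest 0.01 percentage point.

Required annual nominal rate: (1+2.2%)(1+2.8%) − 1 = 5.0616%.
Cumulative over 3 years: (1 + 0.050616)^3 − 1 ≈ 0.15966.

15.97%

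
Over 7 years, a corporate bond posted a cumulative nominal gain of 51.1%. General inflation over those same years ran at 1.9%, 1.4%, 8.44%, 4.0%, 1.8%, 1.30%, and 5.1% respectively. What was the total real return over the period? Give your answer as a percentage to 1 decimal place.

Cumulative inflation factor: 1.019 × 1.014 × 1.0844 × 1.040 × 1.018 × 1.0130 × 1.051 ≈ 1.26298.
Nominal growth factor: 1.51100. Real growth factor = 1.51100 / 1.26298 ≈ 1.19638.
Total real return ≈ 19.6381%.

19.6%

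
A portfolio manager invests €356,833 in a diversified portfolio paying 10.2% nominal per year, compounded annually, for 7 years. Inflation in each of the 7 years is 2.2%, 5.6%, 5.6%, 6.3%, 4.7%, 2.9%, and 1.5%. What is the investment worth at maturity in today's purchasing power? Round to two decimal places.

Nominal value at maturity: €356,833 × (1 + 10.2%)^7 ≈ €704,265.11.
Price-level factor over 7 years: 1.022 × 1.056 × 1.056 × 1.063 × 1.047 × 1.029 × 1.015 ≈ 1.3247688123.
The maturity value deflated by that factor is the answer in today's purchasing power.

€531,613.59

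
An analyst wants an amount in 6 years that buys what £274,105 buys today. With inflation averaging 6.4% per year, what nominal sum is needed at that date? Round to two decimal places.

Cumulative price-level factor: (1+6.4%)^6 ≈ 1.4509410494.
Multiplying £274,105 by the price-level factor gives the future nominal sum.

£397,710.20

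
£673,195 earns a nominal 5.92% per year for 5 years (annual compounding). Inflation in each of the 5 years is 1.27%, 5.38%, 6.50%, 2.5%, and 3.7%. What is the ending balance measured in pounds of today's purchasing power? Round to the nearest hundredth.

Nominal value at maturity: £673,195 × (1 + 5.92%)^5 ≈ £897,492.32.
Price-level factor over 5 years: 1.0127 × 1.0538 × 1.0650 × 1.025 × 1.037 ≈ 1.2080675915.
Dividing the nominal maturity value by the price-level factor gives the value in today's money.

£742,915.65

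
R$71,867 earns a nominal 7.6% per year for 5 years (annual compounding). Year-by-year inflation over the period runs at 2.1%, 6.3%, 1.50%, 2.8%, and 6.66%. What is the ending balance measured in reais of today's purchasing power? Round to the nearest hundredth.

R$85,816.57

Nominal value at maturity: R$71,867 × (1 + 7.6%)^5 ≈ R$103,655.15.
Price-level factor over 5 years: 1.021 × 1.063 × 1.0150 × 1.028 × 1.0666 ≈ 1.2078687431.
Dividing the nominal maturity value by the price-level factor gives the value in today's money.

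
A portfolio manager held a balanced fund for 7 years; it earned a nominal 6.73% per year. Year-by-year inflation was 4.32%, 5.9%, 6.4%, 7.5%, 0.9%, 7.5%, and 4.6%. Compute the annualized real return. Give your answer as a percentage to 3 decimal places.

1.376%

Cumulative inflation factor: 1.0432 × 1.059 × 1.064 × 1.075 × 1.009 × 1.075 × 1.046 ≈ 1.43366.
Nominal growth factor: 1.57763. Real growth factor = 1.57763 / 1.43366 ≈ 1.10043.
Annualized: 1.10043^(1/7) − 1 ≈ 0.01376.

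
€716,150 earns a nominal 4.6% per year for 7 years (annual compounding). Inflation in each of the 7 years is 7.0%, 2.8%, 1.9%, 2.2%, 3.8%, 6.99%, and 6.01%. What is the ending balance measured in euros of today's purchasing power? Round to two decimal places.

€727,505.77

Nominal value at maturity: €716,150 × (1 + 4.6%)^7 ≈ €981,128.27.
Price-level factor over 7 years: 1.070 × 1.028 × 1.019 × 1.022 × 1.038 × 1.0699 × 1.0601 ≈ 1.3486192290.
Dividing the nominal maturity value by the price-level factor gives the value in today's money.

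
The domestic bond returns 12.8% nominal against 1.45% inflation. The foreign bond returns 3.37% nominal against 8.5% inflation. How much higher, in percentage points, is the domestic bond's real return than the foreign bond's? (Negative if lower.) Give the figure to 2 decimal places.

15.92

The domestic bond real return: 1.128/1.0145 − 1 = 11.188%.
The foreign bond real return: 1.0337/1.085 − 1 = -4.728%.
Difference: 11.188 − (-4.728) = 15.916 pp.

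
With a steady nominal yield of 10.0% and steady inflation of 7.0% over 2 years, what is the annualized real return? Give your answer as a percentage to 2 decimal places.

With constant rates the annual real return is the same each year: (1+10.0%)/(1+7.0%) − 1 = 0.02804.

2.80%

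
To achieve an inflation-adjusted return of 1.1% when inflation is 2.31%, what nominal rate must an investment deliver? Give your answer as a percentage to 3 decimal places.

3.435%

By the Fisher equation, 1 + r_nom = (1 + 1.1%)(1 + 2.31%) = 1.011 × 1.0231 = 1.0343541.
So r_nom = 3.43541%.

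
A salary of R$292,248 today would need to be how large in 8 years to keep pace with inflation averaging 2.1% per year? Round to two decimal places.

R$345,109.95

Cumulative price-level factor: (1+2.1%)^8 ≈ 1.1808804608.
The nominal amount required is R$292,248 scaled up by that factor.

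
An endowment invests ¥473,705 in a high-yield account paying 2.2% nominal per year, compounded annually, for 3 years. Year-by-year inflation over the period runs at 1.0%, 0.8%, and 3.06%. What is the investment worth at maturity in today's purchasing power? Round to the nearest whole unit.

¥481,935

Nominal value at maturity: ¥473,705 × (1 + 2.2%)^3 ≈ ¥505,662.
Price-level factor over 3 years: 1.010 × 1.008 × 1.0306 = 1.049233248.
The maturity value deflated by that factor is the answer in today's purchasing power.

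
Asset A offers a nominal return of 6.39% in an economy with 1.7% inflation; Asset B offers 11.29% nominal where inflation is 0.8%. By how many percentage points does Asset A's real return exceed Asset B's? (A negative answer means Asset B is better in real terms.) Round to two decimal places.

-5.80

Asset A real return: 1.0639/1.017 − 1 = 4.612%.
Asset B real return: 1.1129/1.008 − 1 = 10.407%.
Difference: 4.612 − 10.407 = -5.795 pp.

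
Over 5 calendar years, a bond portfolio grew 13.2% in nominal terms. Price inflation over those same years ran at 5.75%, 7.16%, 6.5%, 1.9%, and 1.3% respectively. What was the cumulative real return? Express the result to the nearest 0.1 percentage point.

Cumulative inflation factor: 1.0575 × 1.0716 × 1.065 × 1.019 × 1.013 ≈ 1.24579.
Nominal growth factor: 1.13200. Real growth factor = 1.13200 / 1.24579 ≈ 0.90866.
Total real return ≈ -9.1343%.

-9.1%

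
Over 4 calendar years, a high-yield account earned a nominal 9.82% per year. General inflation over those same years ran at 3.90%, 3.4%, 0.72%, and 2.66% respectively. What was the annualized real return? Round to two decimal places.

6.97%

Cumulative inflation factor: 1.0390 × 1.034 × 1.0072 × 1.0266 ≈ 1.11084.
Nominal growth factor: 1.45454. Real growth factor = 1.45454 / 1.11084 ≈ 1.30940.
Annualized: 1.30940^(1/4) − 1 ≈ 0.06972.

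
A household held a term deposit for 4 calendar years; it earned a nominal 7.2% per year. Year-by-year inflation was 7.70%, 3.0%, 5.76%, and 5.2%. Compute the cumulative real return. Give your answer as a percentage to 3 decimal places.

7.001%

Cumulative inflation factor: 1.0770 × 1.030 × 1.0576 × 1.052 ≈ 1.23421.
Nominal growth factor: 1.32062. Real growth factor = 1.32062 / 1.23421 ≈ 1.07001.
Total real return ≈ 7.0013%.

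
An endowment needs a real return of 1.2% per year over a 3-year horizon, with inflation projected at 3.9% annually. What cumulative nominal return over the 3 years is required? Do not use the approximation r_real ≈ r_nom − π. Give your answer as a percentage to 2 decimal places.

Required annual nominal rate: (1+1.2%)(1+3.9%) − 1 = 5.1468%.
Cumulative over 3 years: (1 + 0.051468)^3 − 1 ≈ 0.16249.

16.25%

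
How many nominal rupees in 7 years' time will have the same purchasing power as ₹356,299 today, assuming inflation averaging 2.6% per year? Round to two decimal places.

₹426,428.41

Cumulative price-level factor: (1+2.6%)^7 ≈ 1.1968274058.
Multiplying ₹356,299 by the price-level factor gives the future nominal sum.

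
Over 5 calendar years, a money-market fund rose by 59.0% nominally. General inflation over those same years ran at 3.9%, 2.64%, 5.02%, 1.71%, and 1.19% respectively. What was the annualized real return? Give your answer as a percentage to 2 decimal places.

6.64%

Cumulative inflation factor: 1.039 × 1.0264 × 1.0502 × 1.0171 × 1.0119 ≈ 1.15267.
Nominal growth factor: 1.59000. Real growth factor = 1.59000 / 1.15267 ≈ 1.37940.
Annualized: 1.37940^(1/5) − 1 ≈ 0.06644.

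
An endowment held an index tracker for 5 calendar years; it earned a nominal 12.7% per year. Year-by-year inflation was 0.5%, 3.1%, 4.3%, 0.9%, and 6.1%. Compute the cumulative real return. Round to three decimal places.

57.146%

Cumulative inflation factor: 1.005 × 1.031 × 1.043 × 1.009 × 1.061 ≈ 1.15695.
Nominal growth factor: 1.81811. Real growth factor = 1.81811 / 1.15695 ≈ 1.57146.
Total real return ≈ 57.1462%.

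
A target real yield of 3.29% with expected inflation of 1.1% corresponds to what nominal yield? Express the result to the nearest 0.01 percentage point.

By the Fisher equation, 1 + r_nom = (1 + 3.29%)(1 + 1.1%) = 1.0329 × 1.011 = 1.0442619.
So r_nom = 4.42619%.

4.43%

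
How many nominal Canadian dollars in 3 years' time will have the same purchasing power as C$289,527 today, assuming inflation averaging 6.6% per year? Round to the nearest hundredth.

C$350,720.12

Cumulative price-level factor: (1+6.6%)^3 = 1.211355496.
The nominal amount required is C$289,527 scaled up by that factor.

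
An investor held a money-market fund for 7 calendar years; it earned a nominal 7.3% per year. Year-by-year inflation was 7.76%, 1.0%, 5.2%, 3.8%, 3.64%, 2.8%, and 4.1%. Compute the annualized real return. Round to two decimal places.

3.15%

Cumulative inflation factor: 1.0776 × 1.010 × 1.052 × 1.038 × 1.0364 × 1.028 × 1.041 ≈ 1.31815.
Nominal growth factor: 1.63756. Real growth factor = 1.63756 / 1.31815 ≈ 1.24232.
Annualized: 1.24232^(1/7) − 1 ≈ 0.03148.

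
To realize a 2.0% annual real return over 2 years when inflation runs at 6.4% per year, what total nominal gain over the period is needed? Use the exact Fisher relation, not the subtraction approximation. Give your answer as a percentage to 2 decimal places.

Required annual nominal rate: (1+2.0%)(1+6.4%) − 1 = 8.528%.
Cumulative over 2 years: (1 + 0.08528)^2 − 1 ≈ 0.17783.

17.78%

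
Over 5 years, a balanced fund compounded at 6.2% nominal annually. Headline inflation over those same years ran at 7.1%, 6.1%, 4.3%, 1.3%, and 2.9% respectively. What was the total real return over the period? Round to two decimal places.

9.35%

Cumulative inflation factor: 1.071 × 1.061 × 1.043 × 1.013 × 1.029 ≈ 1.23542.
Nominal growth factor: 1.35090. Real growth factor = 1.35090 / 1.23542 ≈ 1.09347.
Total real return ≈ 9.3474%.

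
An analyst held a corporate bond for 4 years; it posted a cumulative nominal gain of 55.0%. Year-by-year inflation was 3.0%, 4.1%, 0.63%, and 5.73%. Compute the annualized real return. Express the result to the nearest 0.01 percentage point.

Cumulative inflation factor: 1.030 × 1.041 × 1.0063 × 1.0573 ≈ 1.14081.
Nominal growth factor: 1.55000. Real growth factor = 1.55000 / 1.14081 ≈ 1.35868.
Annualized: 1.35868^(1/4) − 1 ≈ 0.07964.

7.96%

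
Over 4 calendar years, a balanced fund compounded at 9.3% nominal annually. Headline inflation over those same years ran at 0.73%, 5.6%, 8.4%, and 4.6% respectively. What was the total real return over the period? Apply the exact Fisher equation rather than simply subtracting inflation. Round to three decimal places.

18.331%

Cumulative inflation factor: 1.0073 × 1.056 × 1.084 × 1.046 ≈ 1.20610.
Nominal growth factor: 1.42719. Real growth factor = 1.42719 / 1.20610 ≈ 1.18331.
Total real return ≈ 18.3306%.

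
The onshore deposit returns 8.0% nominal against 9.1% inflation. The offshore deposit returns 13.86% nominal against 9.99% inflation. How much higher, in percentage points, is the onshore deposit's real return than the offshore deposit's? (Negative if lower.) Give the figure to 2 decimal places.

-4.53

The onshore deposit real return: 1.080/1.091 − 1 = -1.008%.
The offshore deposit real return: 1.1386/1.0999 − 1 = 3.519%.
Difference: -1.008 − 3.519 = -4.527 pp.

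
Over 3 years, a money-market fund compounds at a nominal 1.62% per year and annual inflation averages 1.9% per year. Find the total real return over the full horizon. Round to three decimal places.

The annual real rate is (1+1.62%)/(1+1.9%) − 1 = -0.2748%.
Compounded over 3 years: (1 + -0.002748)^3 − 1 ≈ -0.00822.

-0.822%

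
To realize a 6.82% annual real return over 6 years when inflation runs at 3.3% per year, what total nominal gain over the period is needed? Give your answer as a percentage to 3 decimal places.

Required annual nominal rate: (1+6.82%)(1+3.3%) − 1 = 10.34506%.
Cumulative over 6 years: (1 + 0.1034506)^6 − 1 ≈ 0.80517.

80.517%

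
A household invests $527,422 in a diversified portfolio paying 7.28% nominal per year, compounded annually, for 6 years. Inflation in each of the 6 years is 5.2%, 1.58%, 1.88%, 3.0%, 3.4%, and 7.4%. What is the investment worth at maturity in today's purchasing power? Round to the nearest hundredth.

Nominal value at maturity: $527,422 × (1 + 7.28%)^6 ≈ $804,027.37.
Price-level factor over 6 years: 1.052 × 1.0158 × 1.0188 × 1.030 × 1.034 × 1.074 ≈ 1.2453026992.
Dividing the nominal maturity value by the price-level factor gives the value in today's money.

$645,648.14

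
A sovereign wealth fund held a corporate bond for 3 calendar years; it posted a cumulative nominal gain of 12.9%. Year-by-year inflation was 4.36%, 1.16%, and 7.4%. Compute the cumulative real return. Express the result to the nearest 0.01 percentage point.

-0.43%

Cumulative inflation factor: 1.0436 × 1.0116 × 1.074 ≈ 1.13383.
Nominal growth factor: 1.12900. Real growth factor = 1.12900 / 1.13383 ≈ 0.99574.
Total real return ≈ -0.4258%.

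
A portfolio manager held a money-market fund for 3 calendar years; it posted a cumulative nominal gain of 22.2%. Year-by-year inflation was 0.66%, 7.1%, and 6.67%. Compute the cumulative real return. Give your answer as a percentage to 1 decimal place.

Cumulative inflation factor: 1.0066 × 1.071 × 1.0667 ≈ 1.14998.
Nominal growth factor: 1.22200. Real growth factor = 1.22200 / 1.14998 ≈ 1.06263.
Total real return ≈ 6.2631%.

6.3%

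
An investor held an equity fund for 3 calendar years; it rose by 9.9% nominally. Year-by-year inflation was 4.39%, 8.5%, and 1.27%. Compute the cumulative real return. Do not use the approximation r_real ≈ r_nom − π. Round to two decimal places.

Cumulative inflation factor: 1.0439 × 1.085 × 1.0127 ≈ 1.14702.
Nominal growth factor: 1.09900. Real growth factor = 1.09900 / 1.14702 ≈ 0.95814.
Total real return ≈ -4.1862%.

-4.19%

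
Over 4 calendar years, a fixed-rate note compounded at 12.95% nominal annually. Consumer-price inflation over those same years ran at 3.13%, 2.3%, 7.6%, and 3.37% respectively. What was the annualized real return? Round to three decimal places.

Cumulative inflation factor: 1.0313 × 1.023 × 1.076 × 1.0337 ≈ 1.17346.
Nominal growth factor: 1.62759. Real growth factor = 1.62759 / 1.17346 ≈ 1.38700.
Annualized: 1.38700^(1/4) − 1 ≈ 0.08522.

8.522%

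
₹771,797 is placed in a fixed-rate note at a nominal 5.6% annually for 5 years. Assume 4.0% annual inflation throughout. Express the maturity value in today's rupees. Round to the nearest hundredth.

₹833,021.06

Nominal value at maturity: ₹771,797 × (1 + 5.6%)^5 ≈ ₹1,013,497.49.
Price-level factor over 5 years: (1 + 4.0%)^5 = 1.2166529024.
The maturity value deflated by that factor is the answer in today's purchasing power.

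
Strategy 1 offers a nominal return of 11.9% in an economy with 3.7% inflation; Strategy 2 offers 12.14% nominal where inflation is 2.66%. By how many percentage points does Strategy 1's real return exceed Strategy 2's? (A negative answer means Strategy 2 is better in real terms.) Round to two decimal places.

Strategy 1 real return: 1.119/1.037 − 1 = 7.907%.
Strategy 2 real return: 1.1214/1.0266 − 1 = 9.234%.
Difference: 7.907 − 9.234 = -1.327 pp.

-1.33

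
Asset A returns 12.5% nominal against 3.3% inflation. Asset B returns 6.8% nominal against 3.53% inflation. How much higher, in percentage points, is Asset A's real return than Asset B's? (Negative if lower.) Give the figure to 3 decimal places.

5.748

Asset A real return: 1.125/1.033 − 1 = 8.9061%.
Asset B real return: 1.068/1.0353 − 1 = 3.1585%.
Difference: 8.9061 − 3.1585 = 5.7476 pp.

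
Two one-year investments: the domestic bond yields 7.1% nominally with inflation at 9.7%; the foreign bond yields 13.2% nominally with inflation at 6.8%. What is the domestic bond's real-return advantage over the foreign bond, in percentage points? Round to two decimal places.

The domestic bond real return: 1.071/1.097 − 1 = -2.370%.
The foreign bond real return: 1.132/1.068 − 1 = 5.993%.
Difference: -2.370 − 5.993 = -8.363 pp.

-8.36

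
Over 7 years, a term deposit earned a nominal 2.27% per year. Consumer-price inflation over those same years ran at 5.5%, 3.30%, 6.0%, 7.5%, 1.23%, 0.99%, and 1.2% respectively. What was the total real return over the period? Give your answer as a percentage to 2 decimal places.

-8.92%

Cumulative inflation factor: 1.055 × 1.0330 × 1.060 × 1.075 × 1.0123 × 1.0099 × 1.012 ≈ 1.28480.
Nominal growth factor: 1.17014. Real growth factor = 1.17014 / 1.28480 ≈ 0.91076.
Total real return ≈ -8.9243%.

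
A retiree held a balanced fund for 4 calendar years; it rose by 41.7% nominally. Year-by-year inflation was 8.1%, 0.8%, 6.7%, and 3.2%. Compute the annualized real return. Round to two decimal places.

Cumulative inflation factor: 1.081 × 1.008 × 1.067 × 1.032 ≈ 1.19986.
Nominal growth factor: 1.41700. Real growth factor = 1.41700 / 1.19986 ≈ 1.18097.
Annualized: 1.18097^(1/4) − 1 ≈ 0.04246.

4.25%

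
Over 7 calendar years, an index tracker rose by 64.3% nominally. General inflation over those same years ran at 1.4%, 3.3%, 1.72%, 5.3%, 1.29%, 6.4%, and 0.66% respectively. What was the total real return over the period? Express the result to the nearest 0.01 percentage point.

34.99%

Cumulative inflation factor: 1.014 × 1.033 × 1.0172 × 1.053 × 1.0129 × 1.064 × 1.0066 ≈ 1.21713.
Nominal growth factor: 1.64300. Real growth factor = 1.64300 / 1.21713 ≈ 1.34989.
Total real return ≈ 34.9893%.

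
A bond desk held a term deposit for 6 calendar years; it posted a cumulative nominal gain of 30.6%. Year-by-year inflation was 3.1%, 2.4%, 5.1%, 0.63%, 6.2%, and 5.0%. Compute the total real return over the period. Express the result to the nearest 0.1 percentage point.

4.9%

Cumulative inflation factor: 1.031 × 1.024 × 1.051 × 1.0063 × 1.062 × 1.050 ≈ 1.24510.
Nominal growth factor: 1.30600. Real growth factor = 1.30600 / 1.24510 ≈ 1.04892.
Total real return ≈ 4.8916%.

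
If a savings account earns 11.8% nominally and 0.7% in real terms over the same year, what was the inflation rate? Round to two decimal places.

From (1+r_nom) = (1+r_real)(1+π), we get 1+π = (1 + 11.8%)/(1 + 0.7%) = 1.118/1.007 ≈ 1.11023.
So π ≈ 11.0228%.

11.02%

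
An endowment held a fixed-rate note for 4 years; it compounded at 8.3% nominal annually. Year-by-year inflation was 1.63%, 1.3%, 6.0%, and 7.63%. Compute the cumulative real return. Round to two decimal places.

Cumulative inflation factor: 1.0163 × 1.013 × 1.060 × 1.0763 ≈ 1.17455.
Nominal growth factor: 1.37567. Real growth factor = 1.37567 / 1.17455 ≈ 1.17123.
Total real return ≈ 17.1233%.

17.12%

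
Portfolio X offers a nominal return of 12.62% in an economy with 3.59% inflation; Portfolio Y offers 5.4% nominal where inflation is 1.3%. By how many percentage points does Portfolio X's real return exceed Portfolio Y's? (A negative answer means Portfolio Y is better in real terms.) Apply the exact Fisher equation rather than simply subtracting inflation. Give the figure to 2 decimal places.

4.67

Portfolio X real return: 1.1262/1.0359 − 1 = 8.717%.
Portfolio Y real return: 1.054/1.013 − 1 = 4.047%.
Difference: 8.717 − 4.047 = 4.670 pp.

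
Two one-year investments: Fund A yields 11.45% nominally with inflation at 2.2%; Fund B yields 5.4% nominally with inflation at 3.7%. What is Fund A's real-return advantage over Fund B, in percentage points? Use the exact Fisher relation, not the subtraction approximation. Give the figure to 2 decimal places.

Fund A real return: 1.1145/1.022 − 1 = 9.051%.
Fund B real return: 1.054/1.037 − 1 = 1.639%.
Difference: 9.051 − 1.639 = 7.412 pp.

7.41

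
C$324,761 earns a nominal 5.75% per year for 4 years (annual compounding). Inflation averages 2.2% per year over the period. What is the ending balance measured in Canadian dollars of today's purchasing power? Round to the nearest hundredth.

C$372,290.36

Nominal value at maturity: C$324,761 × (1 + 5.75%)^4 ≈ C$406,148.99.
Price-level factor over 4 years: (1 + 2.2%)^4 ≈ 1.0909468263.
Dividing the nominal maturity value by the price-level factor gives the value in today's money.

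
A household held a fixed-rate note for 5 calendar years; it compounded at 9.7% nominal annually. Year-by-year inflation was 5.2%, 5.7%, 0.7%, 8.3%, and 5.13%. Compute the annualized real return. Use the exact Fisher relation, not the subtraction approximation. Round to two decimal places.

Cumulative inflation factor: 1.052 × 1.057 × 1.007 × 1.083 × 1.0513 ≈ 1.27490.
Nominal growth factor: 1.58867. Real growth factor = 1.58867 / 1.27490 ≈ 1.24611.
Annualized: 1.24611^(1/5) − 1 ≈ 0.04499.

4.50%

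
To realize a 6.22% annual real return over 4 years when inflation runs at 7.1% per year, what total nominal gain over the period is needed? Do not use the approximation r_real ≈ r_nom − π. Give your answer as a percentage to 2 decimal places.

Required annual nominal rate: (1+6.22%)(1+7.1%) − 1 = 13.76162%.
Cumulative over 4 years: (1 + 0.1376162)^4 − 1 ≈ 0.67488.

67.49%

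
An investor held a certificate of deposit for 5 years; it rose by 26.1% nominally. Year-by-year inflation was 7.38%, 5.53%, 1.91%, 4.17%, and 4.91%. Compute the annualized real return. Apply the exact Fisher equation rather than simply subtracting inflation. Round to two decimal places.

Cumulative inflation factor: 1.0738 × 1.0553 × 1.0191 × 1.0417 × 1.0491 ≈ 1.26205.
Nominal growth factor: 1.26100. Real growth factor = 1.26100 / 1.26205 ≈ 0.99917.
Annualized: 0.99917^(1/5) − 1 ≈ -0.00017.

-0.02%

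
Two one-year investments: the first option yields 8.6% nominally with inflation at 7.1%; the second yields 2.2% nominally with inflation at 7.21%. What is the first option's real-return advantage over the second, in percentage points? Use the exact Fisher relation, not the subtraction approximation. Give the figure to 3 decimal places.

The first option real return: 1.086/1.071 − 1 = 1.4006%.
The second real return: 1.022/1.0721 − 1 = -4.6731%.
Difference: 1.4006 − (-4.6731) = 6.0737 pp.

6.074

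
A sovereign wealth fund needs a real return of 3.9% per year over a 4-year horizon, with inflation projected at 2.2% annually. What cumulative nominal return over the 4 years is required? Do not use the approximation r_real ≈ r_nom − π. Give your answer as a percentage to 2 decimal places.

27.14%

Required annual nominal rate: (1+3.9%)(1+2.2%) − 1 = 6.1858%.
Cumulative over 4 years: (1 + 0.061858)^4 − 1 ≈ 0.27135.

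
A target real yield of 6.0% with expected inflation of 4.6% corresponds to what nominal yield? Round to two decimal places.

10.88%

By the Fisher equation, 1 + r_nom = (1 + 6.0%)(1 + 4.6%) = 1.060 × 1.046 = 1.10876.
So r_nom = 10.876%.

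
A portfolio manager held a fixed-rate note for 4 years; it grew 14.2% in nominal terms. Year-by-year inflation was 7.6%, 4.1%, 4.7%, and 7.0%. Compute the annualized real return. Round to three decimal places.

-2.328%

Cumulative inflation factor: 1.076 × 1.041 × 1.047 × 1.070 ≈ 1.25485.
Nominal growth factor: 1.14200. Real growth factor = 1.14200 / 1.25485 ≈ 0.91007.
Annualized: 0.91007^(1/4) − 1 ≈ -0.02328.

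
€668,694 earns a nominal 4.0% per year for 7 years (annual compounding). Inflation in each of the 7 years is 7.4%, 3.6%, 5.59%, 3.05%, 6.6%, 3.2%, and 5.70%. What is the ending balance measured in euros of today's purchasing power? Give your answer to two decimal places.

€625,049.04

Nominal value at maturity: €668,694 × (1 + 4.0%)^7 ≈ €879,955.69.
Price-level factor over 7 years: 1.074 × 1.036 × 1.0559 × 1.0305 × 1.066 × 1.032 × 1.0570 ≈ 1.4078186431.
Dividing the nominal maturity value by the price-level factor gives the value in today's money.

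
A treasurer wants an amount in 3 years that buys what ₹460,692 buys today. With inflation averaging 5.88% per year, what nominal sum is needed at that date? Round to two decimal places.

₹546,830.17

Cumulative price-level factor: (1+5.88%)^3 ≈ 1.1869756175.
Multiplying ₹460,692 by the price-level factor gives the future nominal sum.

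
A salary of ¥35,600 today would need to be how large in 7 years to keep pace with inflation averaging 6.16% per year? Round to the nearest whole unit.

¥54,097

Cumulative price-level factor: (1+6.16%)^7 ≈ 1.5195897973.
The nominal amount required is ¥35,600 scaled up by that factor.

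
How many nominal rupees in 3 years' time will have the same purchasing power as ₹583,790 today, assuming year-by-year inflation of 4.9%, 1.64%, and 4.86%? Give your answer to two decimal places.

Cumulative price-level factor: 1.049 × 1.0164 × 1.0486 ≈ 1.1180210950.
The nominal amount required is ₹583,790 scaled up by that factor.

₹652,689.54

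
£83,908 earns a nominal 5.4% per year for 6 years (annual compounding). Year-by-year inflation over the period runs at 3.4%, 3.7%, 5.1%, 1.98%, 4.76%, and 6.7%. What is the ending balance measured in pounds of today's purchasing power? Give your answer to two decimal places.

£89,550.93

Nominal value at maturity: £83,908 × (1 + 5.4%)^6 ≈ £115,039.51.
Price-level factor over 6 years: 1.034 × 1.037 × 1.051 × 1.0198 × 1.0476 × 1.067 ≈ 1.2846266519.
The maturity value deflated by that factor is the answer in today's purchasing power.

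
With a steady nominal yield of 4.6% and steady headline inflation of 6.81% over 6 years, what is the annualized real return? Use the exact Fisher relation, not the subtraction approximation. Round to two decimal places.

With constant rates the annual real return is the same each year: (1+4.6%)/(1+6.81%) − 1 = -0.02069.

-2.07%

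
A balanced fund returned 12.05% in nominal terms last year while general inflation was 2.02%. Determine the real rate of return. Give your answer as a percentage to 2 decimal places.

Real return via the Fisher equation: (1 + 12.05%)/(1 + 2.02%) − 1 = 1.1205/1.0202 − 1 ≈ 0.09831.

9.83%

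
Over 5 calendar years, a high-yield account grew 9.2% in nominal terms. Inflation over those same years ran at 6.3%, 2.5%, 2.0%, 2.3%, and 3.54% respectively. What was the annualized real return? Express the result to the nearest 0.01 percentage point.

-1.49%

Cumulative inflation factor: 1.063 × 1.025 × 1.020 × 1.023 × 1.0354 ≈ 1.17718.
Nominal growth factor: 1.09200. Real growth factor = 1.09200 / 1.17718 ≈ 0.92764.
Annualized: 0.92764^(1/5) − 1 ≈ -0.01491.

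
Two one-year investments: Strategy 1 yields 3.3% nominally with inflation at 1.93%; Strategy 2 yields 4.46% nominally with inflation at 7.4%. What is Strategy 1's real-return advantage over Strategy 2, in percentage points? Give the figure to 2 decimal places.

Strategy 1 real return: 1.033/1.0193 − 1 = 1.344%.
Strategy 2 real return: 1.0446/1.074 − 1 = -2.737%.
Difference: 1.344 − (-2.737) = 4.081 pp.

4.08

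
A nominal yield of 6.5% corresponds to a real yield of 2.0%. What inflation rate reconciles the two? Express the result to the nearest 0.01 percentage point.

4.41%

From (1+r_nom) = (1+r_real)(1+π), we get 1+π = (1 + 6.5%)/(1 + 2.0%) = 1.065/1.020 ≈ 1.04412.
So π ≈ 4.4118%.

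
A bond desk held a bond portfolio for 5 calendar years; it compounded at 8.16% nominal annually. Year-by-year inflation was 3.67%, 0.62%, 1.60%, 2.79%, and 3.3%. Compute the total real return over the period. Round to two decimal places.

Cumulative inflation factor: 1.0367 × 1.0062 × 1.0160 × 1.0279 × 1.033 ≈ 1.12534.
Nominal growth factor: 1.48024. Real growth factor = 1.48024 / 1.12534 ≈ 1.31538.
Total real return ≈ 31.5380%.

31.54%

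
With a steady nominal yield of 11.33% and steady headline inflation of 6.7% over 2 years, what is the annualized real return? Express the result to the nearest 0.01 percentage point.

4.34%

With constant rates the annual real return is the same each year: (1+11.33%)/(1+6.7%) − 1 = 0.04339.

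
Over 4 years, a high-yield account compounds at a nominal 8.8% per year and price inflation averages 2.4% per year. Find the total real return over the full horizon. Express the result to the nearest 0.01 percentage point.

27.44%

The annual real rate is (1+8.8%)/(1+2.4%) − 1 = 6.2500%.
Compounded over 4 years: (1 + 0.062500)^4 − 1 ≈ 0.27443.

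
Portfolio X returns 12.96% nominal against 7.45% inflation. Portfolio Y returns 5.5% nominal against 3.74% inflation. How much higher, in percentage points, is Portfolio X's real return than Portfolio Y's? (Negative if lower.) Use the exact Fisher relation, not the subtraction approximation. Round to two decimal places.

3.43

Portfolio X real return: 1.1296/1.0745 − 1 = 5.128%.
Portfolio Y real return: 1.055/1.0374 − 1 = 1.697%.
Difference: 5.128 − 1.697 = 3.431 pp.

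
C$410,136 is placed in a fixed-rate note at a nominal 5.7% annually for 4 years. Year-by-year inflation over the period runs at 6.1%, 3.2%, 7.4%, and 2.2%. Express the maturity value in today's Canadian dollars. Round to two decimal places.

Nominal value at maturity: C$410,136 × (1 + 5.7%)^4 ≈ C$511,950.35.
Price-level factor over 4 years: 1.061 × 1.032 × 1.074 × 1.022 ≈ 1.2018499739.
The maturity value deflated by that factor is the answer in today's purchasing power.

C$425,968.60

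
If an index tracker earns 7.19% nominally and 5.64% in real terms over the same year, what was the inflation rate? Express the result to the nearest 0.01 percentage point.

1.47%

From (1+r_nom) = (1+r_real)(1+π), we get 1+π = (1 + 7.19%)/(1 + 5.64%) = 1.0719/1.0564 ≈ 1.01467.
So π ≈ 1.4672%.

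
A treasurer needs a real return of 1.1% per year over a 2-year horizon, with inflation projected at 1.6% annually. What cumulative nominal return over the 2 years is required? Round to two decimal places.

5.51%

Required annual nominal rate: (1+1.1%)(1+1.6%) − 1 = 2.7176%.
Cumulative over 2 years: (1 + 0.027176)^2 − 1 ≈ 0.05509.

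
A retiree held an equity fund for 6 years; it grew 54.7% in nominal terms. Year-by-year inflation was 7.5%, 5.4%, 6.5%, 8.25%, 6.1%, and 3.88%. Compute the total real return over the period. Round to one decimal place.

7.5%

Cumulative inflation factor: 1.075 × 1.054 × 1.065 × 1.0825 × 1.061 × 1.0388 ≈ 1.43971.
Nominal growth factor: 1.54700. Real growth factor = 1.54700 / 1.43971 ≈ 1.07452.
Total real return ≈ 7.4525%.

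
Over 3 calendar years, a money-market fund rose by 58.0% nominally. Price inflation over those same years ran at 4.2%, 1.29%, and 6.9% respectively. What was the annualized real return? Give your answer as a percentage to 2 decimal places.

Cumulative inflation factor: 1.042 × 1.0129 × 1.069 ≈ 1.12827.
Nominal growth factor: 1.58000. Real growth factor = 1.58000 / 1.12827 ≈ 1.40038.
Annualized: 1.40038^(1/3) − 1 ≈ 0.11879.

11.88%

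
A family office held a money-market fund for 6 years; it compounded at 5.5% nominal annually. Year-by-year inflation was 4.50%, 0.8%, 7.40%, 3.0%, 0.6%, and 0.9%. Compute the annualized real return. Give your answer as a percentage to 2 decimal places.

Cumulative inflation factor: 1.0450 × 1.008 × 1.0740 × 1.030 × 1.006 × 1.009 ≈ 1.18279.
Nominal growth factor: 1.37884. Real growth factor = 1.37884 / 1.18279 ≈ 1.16575.
Annualized: 1.16575^(1/6) − 1 ≈ 0.02589.

2.59%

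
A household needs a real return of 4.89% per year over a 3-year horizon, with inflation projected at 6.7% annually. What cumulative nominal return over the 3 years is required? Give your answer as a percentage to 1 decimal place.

40.2%

Required annual nominal rate: (1+4.89%)(1+6.7%) − 1 = 11.91763%.
Cumulative over 3 years: (1 + 0.1191763)^3 − 1 ≈ 0.40183.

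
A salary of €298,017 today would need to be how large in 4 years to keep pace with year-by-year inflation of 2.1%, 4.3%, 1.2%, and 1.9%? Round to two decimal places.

Cumulative price-level factor: 1.021 × 1.043 × 1.012 × 1.019 ≈ 1.0981577909.
Multiplying €298,017 by the price-level factor gives the future nominal sum.

€327,269.69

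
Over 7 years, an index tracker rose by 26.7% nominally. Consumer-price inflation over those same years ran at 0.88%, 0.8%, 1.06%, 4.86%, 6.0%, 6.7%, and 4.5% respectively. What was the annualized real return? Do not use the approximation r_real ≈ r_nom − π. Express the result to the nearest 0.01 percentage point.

-0.07%

Cumulative inflation factor: 1.0088 × 1.008 × 1.0106 × 1.0486 × 1.060 × 1.067 × 1.045 ≈ 1.27362.
Nominal growth factor: 1.26700. Real growth factor = 1.26700 / 1.27362 ≈ 0.99480.
Annualized: 0.99480^(1/7) − 1 ≈ -0.00074.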